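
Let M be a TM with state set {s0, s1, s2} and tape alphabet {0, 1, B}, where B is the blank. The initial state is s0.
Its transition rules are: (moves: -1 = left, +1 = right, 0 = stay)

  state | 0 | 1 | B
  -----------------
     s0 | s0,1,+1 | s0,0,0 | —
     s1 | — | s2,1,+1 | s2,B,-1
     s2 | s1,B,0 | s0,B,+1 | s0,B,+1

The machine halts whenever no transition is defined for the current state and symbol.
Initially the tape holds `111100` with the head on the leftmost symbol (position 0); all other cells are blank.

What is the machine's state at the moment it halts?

state=s0 head=0 tape=[1]11100B   (s0,1)→(s0,0,0)
state=s0 head=0 tape=[0]11100B   (s0,0)→(s0,1,+1)
state=s0 head=1 tape=1[1]1100B   (s0,1)→(s0,0,0)
state=s0 head=1 tape=1[0]1100B   (s0,0)→(s0,1,+1)
state=s0 head=2 tape=11[1]100B   (s0,1)→(s0,0,0)
state=s0 head=2 tape=11[0]100B   (s0,0)→(s0,1,+1)
state=s0 head=3 tape=111[1]00B   (s0,1)→(s0,0,0)
state=s0 head=3 tape=111[0]00B   (s0,0)→(s0,1,+1)
state=s0 head=4 tape=1111[0]0B   (s0,0)→(s0,1,+1)
state=s0 head=5 tape=11111[0]B   (s0,0)→(s0,1,+1)
state=s0 head=6 tape=111111[B]
No transition is defined for (s0, B); M halts in state s0.

s0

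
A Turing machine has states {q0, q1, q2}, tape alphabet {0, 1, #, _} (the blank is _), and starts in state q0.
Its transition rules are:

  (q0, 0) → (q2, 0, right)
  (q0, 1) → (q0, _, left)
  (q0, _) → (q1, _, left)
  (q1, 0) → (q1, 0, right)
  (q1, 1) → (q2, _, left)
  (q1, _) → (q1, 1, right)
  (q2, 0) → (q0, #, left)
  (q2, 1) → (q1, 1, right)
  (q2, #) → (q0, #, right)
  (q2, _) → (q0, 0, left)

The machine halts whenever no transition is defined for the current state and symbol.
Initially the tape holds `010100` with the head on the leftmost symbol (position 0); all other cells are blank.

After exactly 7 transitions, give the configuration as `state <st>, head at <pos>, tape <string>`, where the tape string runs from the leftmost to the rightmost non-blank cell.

q0 | [0]10100   read 0 → write 0, move right, go to q2
q2 | 0[1]0100   read 1 → write 1, move right, go to q1
q1 | 01[0]100   read 0 → write 0, move right, go to q1
q1 | 010[1]00   read 1 → write _, move left, go to q2
q2 | 01[0]_00   read 0 → write #, move left, go to q0
q0 | 0[1]#_00   read 1 → write _, move left, go to q0
q0 | [0]_#_00   read 0 → write 0, move right, go to q2
q2 | 0[_]#_00
After 7 steps: state q2, head at 1, tape 0_#_00.

state q2, head at 1, tape 0_#_00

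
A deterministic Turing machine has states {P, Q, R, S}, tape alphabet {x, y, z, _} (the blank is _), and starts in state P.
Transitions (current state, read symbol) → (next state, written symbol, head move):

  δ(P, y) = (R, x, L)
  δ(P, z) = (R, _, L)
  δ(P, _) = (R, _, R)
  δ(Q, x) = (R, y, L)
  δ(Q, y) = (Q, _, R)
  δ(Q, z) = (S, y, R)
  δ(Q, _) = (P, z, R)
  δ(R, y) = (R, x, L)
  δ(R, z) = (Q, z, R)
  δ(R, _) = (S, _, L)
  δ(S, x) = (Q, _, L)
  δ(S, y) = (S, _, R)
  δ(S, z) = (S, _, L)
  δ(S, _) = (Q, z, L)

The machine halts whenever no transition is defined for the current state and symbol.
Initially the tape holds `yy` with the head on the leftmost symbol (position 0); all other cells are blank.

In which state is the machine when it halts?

P | ___[y]y   read y → write x, move L, go to R
R | __[_]xy   read _ → write _, move L, go to S
S | _[_]_xy   read _ → write z, move L, go to Q
Q | [_]z_xy   read _ → write z, move R, go to P
P | z[z]_xy   read z → write _, move L, go to R
R | [z]__xy   read z → write z, move R, go to Q
Q | z[_]_xy   read _ → write z, move R, go to P
P | zz[_]xy   read _ → write _, move R, go to R
R | zz_[x]y
No transition is defined for (R, x); M halts in state R.

R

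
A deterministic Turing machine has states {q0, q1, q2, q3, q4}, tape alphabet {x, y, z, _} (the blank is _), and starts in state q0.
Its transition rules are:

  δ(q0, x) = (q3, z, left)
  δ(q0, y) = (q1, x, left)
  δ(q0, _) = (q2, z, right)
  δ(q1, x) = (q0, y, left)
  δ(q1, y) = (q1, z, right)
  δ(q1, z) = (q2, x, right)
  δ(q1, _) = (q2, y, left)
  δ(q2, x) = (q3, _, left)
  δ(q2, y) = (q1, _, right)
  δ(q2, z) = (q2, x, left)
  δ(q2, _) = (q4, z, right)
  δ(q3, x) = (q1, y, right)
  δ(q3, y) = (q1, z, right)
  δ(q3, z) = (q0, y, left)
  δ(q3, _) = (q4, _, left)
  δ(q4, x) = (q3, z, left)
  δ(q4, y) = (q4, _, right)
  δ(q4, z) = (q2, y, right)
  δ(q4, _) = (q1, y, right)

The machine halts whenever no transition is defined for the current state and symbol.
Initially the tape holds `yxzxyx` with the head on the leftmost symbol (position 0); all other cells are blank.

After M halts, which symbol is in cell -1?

z

q0 | __[y]xzxyx   read y → write x, move left, go to q1
q1 | _[_]xxzxyx   read _ → write y, move left, go to q2
q2 | [_]yxxzxyx   read _ → write z, move right, go to q4
q4 | z[y]xxzxyx   read y → write _, move right, go to q4
q4 | z_[x]xzxyx   read x → write z, move left, go to q3
q3 | z[_]zxzxyx   read _ → write _, move left, go to q4
q4 | [z]_zxzxyx   read z → write y, move right, go to q2
q2 | y[_]zxzxyx   read _ → write z, move right, go to q4
q4 | yz[z]xzxyx   read z → write y, move right, go to q2
q2 | yzy[x]zxyx   read x → write _, move left, go to q3
q3 | yz[y]_zxyx   read y → write z, move right, go to q1
q1 | yzz[_]zxyx   read _ → write y, move left, go to q2
q2 | yz[z]yzxyx   read z → write x, move left, go to q2
q2 | y[z]xyzxyx   read z → write x, move left, go to q2
q2 | [y]xxyzxyx   read y → write _, move right, go to q1
q1 | _[x]xyzxyx   read x → write y, move left, go to q0
q0 | [_]yxyzxyx   read _ → write z, move right, go to q2
q2 | z[y]xyzxyx   read y → write _, move right, go to q1
q1 | z_[x]yzxyx   read x → write y, move left, go to q0
q0 | z[_]yyzxyx   read _ → write z, move right, go to q2
q2 | zz[y]yzxyx   read y → write _, move right, go to q1
q1 | zz_[y]zxyx   read y → write z, move right, go to q1
q1 | zz_z[z]xyx   read z → write x, move right, go to q2
q2 | zz_zx[x]yx   read x → write _, move left, go to q3
q3 | zz_z[x]_yx   read x → write y, move right, go to q1
q1 | zz_zy[_]yx   read _ → write y, move left, go to q2
q2 | zz_z[y]yyx   read y → write _, move right, go to q1
q1 | zz_z_[y]yx   read y → write z, move right, go to q1
q1 | zz_z_z[y]x   read y → write z, move right, go to q1
q1 | zz_z_zz[x]   read x → write y, move left, go to q0
q0 | zz_z_z[z]y
Cell -1 holds z when M halts.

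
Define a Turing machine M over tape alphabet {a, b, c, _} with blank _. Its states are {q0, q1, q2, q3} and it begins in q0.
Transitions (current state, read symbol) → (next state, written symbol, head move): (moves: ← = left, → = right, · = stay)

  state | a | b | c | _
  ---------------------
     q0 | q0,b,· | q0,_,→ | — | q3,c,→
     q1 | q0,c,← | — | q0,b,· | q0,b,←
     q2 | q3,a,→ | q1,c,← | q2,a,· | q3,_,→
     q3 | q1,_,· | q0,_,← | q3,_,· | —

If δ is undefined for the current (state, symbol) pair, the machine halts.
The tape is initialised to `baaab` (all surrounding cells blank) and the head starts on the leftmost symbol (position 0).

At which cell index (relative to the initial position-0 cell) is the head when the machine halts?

state=q0 head=0 tape=[b]aaab__   (q0,b)→(q0,_,→)
state=q0 head=1 tape=_[a]aab__   (q0,a)→(q0,b,·)
state=q0 head=1 tape=_[b]aab__   (q0,b)→(q0,_,→)
state=q0 head=2 tape=__[a]ab__   (q0,a)→(q0,b,·)
state=q0 head=2 tape=__[b]ab__   (q0,b)→(q0,_,→)
state=q0 head=3 tape=___[a]b__   (q0,a)→(q0,b,·)
state=q0 head=3 tape=___[b]b__   (q0,b)→(q0,_,→)
state=q0 head=4 tape=____[b]__   (q0,b)→(q0,_,→)
state=q0 head=5 tape=_____[_]_   (q0,_)→(q3,c,→)
state=q3 head=6 tape=_____c[_]
At halt the head is at cell 6.

6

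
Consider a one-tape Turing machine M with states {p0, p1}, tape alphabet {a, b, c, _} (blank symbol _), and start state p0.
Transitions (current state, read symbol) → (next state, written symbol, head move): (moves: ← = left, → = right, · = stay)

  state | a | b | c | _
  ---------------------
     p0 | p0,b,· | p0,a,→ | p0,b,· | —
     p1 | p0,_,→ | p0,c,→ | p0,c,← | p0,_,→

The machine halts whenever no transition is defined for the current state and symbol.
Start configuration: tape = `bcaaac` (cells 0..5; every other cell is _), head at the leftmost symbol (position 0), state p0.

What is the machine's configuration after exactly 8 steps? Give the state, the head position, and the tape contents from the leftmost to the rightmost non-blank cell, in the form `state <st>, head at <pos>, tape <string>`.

state p0, head at 4, tape aaaabc

p0 | [b]caaac   read b → write a, move →, go to p0
p0 | a[c]aaac   read c → write b, move ·, go to p0
p0 | a[b]aaac   read b → write a, move →, go to p0
p0 | aa[a]aac   read a → write b, move ·, go to p0
p0 | aa[b]aac   read b → write a, move →, go to p0
p0 | aaa[a]ac   read a → write b, move ·, go to p0
p0 | aaa[b]ac   read b → write a, move →, go to p0
p0 | aaaa[a]c   read a → write b, move ·, go to p0
p0 | aaaa[b]c
After 8 steps: state p0, head at 4, tape aaaabc.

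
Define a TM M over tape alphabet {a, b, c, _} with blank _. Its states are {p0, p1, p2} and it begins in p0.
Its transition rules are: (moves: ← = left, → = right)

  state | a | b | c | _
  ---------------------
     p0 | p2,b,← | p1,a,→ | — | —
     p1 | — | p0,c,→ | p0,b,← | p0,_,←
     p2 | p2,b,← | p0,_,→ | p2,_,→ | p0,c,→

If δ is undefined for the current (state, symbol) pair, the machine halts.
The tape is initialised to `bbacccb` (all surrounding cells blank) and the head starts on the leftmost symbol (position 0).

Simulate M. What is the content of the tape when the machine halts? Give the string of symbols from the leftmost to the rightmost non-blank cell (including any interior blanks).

p0 | [b]bacccb   read b → write a, move →, go to p1
p1 | a[b]acccb   read b → write c, move →, go to p0
p0 | ac[a]cccb   read a → write b, move ←, go to p2
p2 | a[c]bcccb   read c → write _, move →, go to p2
p2 | a_[b]cccb   read b → write _, move →, go to p0
p0 | a__[c]ccb
The non-blank tape span at halt is a__cccb.

a__cccb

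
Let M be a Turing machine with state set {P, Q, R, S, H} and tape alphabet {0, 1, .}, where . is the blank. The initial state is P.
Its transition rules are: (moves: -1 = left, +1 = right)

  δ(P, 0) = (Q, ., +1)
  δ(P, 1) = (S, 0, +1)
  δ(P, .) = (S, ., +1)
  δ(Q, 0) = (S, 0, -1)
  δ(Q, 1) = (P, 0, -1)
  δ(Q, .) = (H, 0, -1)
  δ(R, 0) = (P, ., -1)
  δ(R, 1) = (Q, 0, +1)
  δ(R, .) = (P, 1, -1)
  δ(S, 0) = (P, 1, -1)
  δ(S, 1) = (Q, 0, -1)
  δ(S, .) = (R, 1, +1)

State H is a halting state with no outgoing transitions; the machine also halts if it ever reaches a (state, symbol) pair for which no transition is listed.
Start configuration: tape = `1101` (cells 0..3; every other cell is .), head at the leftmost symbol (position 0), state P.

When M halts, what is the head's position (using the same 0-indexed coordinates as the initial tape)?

3

P | .[1]101.   read 1 → write 0, move +1, go to S
S | .0[1]01.   read 1 → write 0, move -1, go to Q
Q | .[0]001.   read 0 → write 0, move -1, go to S
S | [.]0001.   read . → write 1, move +1, go to R
R | 1[0]001.   read 0 → write ., move -1, go to P
P | [1].001.   read 1 → write 0, move +1, go to S
S | 0[.]001.   read . → write 1, move +1, go to R
R | 01[0]01.   read 0 → write ., move -1, go to P
P | 0[1].01.   read 1 → write 0, move +1, go to S
S | 00[.]01.   read . → write 1, move +1, go to R
R | 001[0]1.   read 0 → write ., move -1, go to P
P | 00[1].1.   read 1 → write 0, move +1, go to S
S | 000[.]1.   read . → write 1, move +1, go to R
R | 0001[1].   read 1 → write 0, move +1, go to Q
Q | 00010[.]   read . → write 0, move -1, go to H
H | 0001[0]0
At halt the head is at cell 3.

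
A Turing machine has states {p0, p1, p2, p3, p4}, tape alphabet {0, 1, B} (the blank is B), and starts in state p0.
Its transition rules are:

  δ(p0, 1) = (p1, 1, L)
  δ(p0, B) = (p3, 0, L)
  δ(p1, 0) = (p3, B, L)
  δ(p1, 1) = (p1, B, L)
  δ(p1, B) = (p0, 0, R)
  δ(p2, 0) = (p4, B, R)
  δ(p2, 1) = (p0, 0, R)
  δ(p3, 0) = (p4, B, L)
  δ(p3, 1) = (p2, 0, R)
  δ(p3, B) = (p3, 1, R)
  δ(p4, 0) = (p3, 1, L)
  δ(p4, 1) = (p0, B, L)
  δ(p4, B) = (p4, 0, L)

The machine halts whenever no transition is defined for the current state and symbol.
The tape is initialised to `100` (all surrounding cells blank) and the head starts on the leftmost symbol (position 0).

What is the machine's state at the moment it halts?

state=p0 head=0 tape=BB[1]00B   (p0,1)→(p1,1,L)
state=p1 head=-1 tape=B[B]100B   (p1,B)→(p0,0,R)
state=p0 head=0 tape=B0[1]00B   (p0,1)→(p1,1,L)
state=p1 head=-1 tape=B[0]100B   (p1,0)→(p3,B,L)
state=p3 head=-2 tape=[B]B100B   (p3,B)→(p3,1,R)
state=p3 head=-1 tape=1[B]100B   (p3,B)→(p3,1,R)
state=p3 head=0 tape=11[1]00B   (p3,1)→(p2,0,R)
state=p2 head=1 tape=110[0]0B   (p2,0)→(p4,B,R)
state=p4 head=2 tape=110B[0]B   (p4,0)→(p3,1,L)
state=p3 head=1 tape=110[B]1B   (p3,B)→(p3,1,R)
state=p3 head=2 tape=1101[1]B   (p3,1)→(p2,0,R)
state=p2 head=3 tape=11010[B]
No transition is defined for (p2, B); M halts in state p2.

p2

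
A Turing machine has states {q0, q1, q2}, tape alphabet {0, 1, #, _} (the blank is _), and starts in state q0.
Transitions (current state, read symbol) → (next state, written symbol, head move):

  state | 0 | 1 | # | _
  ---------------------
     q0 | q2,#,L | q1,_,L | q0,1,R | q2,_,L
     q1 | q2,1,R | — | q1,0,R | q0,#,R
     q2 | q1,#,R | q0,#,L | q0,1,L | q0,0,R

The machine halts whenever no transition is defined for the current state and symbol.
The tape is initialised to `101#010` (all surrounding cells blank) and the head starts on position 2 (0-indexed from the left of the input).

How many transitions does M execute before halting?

state=q0 head=2 tape=_____10[1]#010   (q0,1)→(q1,_,L)
state=q1 head=1 tape=_____1[0]_#010   (q1,0)→(q2,1,R)
state=q2 head=2 tape=_____11[_]#010   (q2,_)→(q0,0,R)
state=q0 head=3 tape=_____110[#]010   (q0,#)→(q0,1,R)
state=q0 head=4 tape=_____1101[0]10   (q0,0)→(q2,#,L)
state=q2 head=3 tape=_____110[1]#10   (q2,1)→(q0,#,L)
state=q0 head=2 tape=_____11[0]##10   (q0,0)→(q2,#,L)
state=q2 head=1 tape=_____1[1]###10   (q2,1)→(q0,#,L)
state=q0 head=0 tape=_____[1]####10   (q0,1)→(q1,_,L)
state=q1 head=-1 tape=____[_]_####10   (q1,_)→(q0,#,R)
state=q0 head=0 tape=____#[_]####10   (q0,_)→(q2,_,L)
state=q2 head=-1 tape=____[#]_####10   (q2,#)→(q0,1,L)
state=q0 head=-2 tape=___[_]1_####10   (q0,_)→(q2,_,L)
state=q2 head=-3 tape=__[_]_1_####10   (q2,_)→(q0,0,R)
state=q0 head=-2 tape=__0[_]1_####10   (q0,_)→(q2,_,L)
state=q2 head=-3 tape=__[0]_1_####10   (q2,0)→(q1,#,R)
state=q1 head=-2 tape=__#[_]1_####10   (q1,_)→(q0,#,R)
state=q0 head=-1 tape=__##[1]_####10   (q0,1)→(q1,_,L)
state=q1 head=-2 tape=__#[#]__####10   (q1,#)→(q1,0,R)
state=q1 head=-1 tape=__#0[_]_####10   (q1,_)→(q0,#,R)
state=q0 head=0 tape=__#0#[_]####10   (q0,_)→(q2,_,L)
state=q2 head=-1 tape=__#0[#]_####10   (q2,#)→(q0,1,L)
state=q0 head=-2 tape=__#[0]1_####10   (q0,0)→(q2,#,L)
state=q2 head=-3 tape=__[#]#1_####10   (q2,#)→(q0,1,L)
state=q0 head=-4 tape=_[_]1#1_####10   (q0,_)→(q2,_,L)
state=q2 head=-5 tape=[_]_1#1_####10   (q2,_)→(q0,0,R)
state=q0 head=-4 tape=0[_]1#1_####10   (q0,_)→(q2,_,L)
state=q2 head=-5 tape=[0]_1#1_####10   (q2,0)→(q1,#,R)
state=q1 head=-4 tape=#[_]1#1_####10   (q1,_)→(q0,#,R)
state=q0 head=-3 tape=##[1]#1_####10   (q0,1)→(q1,_,L)
state=q1 head=-4 tape=#[#]_#1_####10   (q1,#)→(q1,0,R)
state=q1 head=-3 tape=#0[_]#1_####10   (q1,_)→(q0,#,R)
state=q0 head=-2 tape=#0#[#]1_####10   (q0,#)→(q0,1,R)
state=q0 head=-1 tape=#0#1[1]_####10   (q0,1)→(q1,_,L)
state=q1 head=-2 tape=#0#[1]__####10
M halts after 34 transitions.

34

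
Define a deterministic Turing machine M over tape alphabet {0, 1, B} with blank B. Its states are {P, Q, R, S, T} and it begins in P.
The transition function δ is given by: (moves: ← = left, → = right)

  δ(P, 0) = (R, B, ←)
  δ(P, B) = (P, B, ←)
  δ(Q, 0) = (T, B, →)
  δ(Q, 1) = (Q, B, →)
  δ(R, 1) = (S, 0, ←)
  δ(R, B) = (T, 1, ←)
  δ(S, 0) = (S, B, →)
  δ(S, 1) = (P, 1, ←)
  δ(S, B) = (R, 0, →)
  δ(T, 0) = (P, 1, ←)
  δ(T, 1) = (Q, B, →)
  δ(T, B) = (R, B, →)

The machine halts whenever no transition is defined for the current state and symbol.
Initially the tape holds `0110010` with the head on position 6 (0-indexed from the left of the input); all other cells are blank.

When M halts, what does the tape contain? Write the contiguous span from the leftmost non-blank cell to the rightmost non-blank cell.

P | BB011001[0]B   read 0 → write B, move ←, go to R
R | BB01100[1]BB   read 1 → write 0, move ←, go to S
S | BB0110[0]0BB   read 0 → write B, move →, go to S
S | BB0110B[0]BB   read 0 → write B, move →, go to S
S | BB0110BB[B]B   read B → write 0, move →, go to R
R | BB0110BB0[B]   read B → write 1, move ←, go to T
T | BB0110BB[0]1   read 0 → write 1, move ←, go to P
P | BB0110B[B]11   read B → write B, move ←, go to P
P | BB0110[B]B11   read B → write B, move ←, go to P
P | BB011[0]BB11   read 0 → write B, move ←, go to R
R | BB01[1]BBB11   read 1 → write 0, move ←, go to S
S | BB0[1]0BBB11   read 1 → write 1, move ←, go to P
P | BB[0]10BBB11   read 0 → write B, move ←, go to R
R | B[B]B10BBB11   read B → write 1, move ←, go to T
T | [B]1B10BBB11   read B → write B, move →, go to R
R | B[1]B10BBB11   read 1 → write 0, move ←, go to S
S | [B]0B10BBB11   read B → write 0, move →, go to R
R | 0[0]B10BBB11
The non-blank tape span at halt is 00B10BBB11.

00B10BBB11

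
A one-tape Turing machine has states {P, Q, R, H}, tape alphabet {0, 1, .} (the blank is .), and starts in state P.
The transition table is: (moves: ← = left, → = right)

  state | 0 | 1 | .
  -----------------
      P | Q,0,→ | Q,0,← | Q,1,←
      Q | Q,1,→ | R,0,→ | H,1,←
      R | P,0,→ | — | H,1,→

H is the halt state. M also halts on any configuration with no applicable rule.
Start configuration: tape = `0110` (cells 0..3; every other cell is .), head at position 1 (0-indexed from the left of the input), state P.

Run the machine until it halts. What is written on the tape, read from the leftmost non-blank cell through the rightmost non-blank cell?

state=P head=1 tape=0[1]10...   (P,1)→(Q,0,←)
state=Q head=0 tape=[0]010...   (Q,0)→(Q,1,→)
state=Q head=1 tape=1[0]10...   (Q,0)→(Q,1,→)
state=Q head=2 tape=11[1]0...   (Q,1)→(R,0,→)
state=R head=3 tape=110[0]...   (R,0)→(P,0,→)
state=P head=4 tape=1100[.]..   (P,.)→(Q,1,←)
state=Q head=3 tape=110[0]1..   (Q,0)→(Q,1,→)
state=Q head=4 tape=1101[1]..   (Q,1)→(R,0,→)
state=R head=5 tape=11010[.].   (R,.)→(H,1,→)
state=H head=6 tape=110101[.]
The non-blank tape span at halt is 110101.

110101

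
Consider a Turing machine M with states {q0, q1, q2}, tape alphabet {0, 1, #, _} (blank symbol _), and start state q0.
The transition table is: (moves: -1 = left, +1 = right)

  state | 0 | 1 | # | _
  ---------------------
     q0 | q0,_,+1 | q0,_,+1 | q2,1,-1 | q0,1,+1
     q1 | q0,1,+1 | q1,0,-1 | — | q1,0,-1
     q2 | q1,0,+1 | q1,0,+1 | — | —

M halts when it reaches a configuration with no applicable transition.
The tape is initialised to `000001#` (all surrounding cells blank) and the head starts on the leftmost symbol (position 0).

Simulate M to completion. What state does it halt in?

q2

q0 | [0]00001#   read 0 → write _, move +1, go to q0
q0 | _[0]0001#   read 0 → write _, move +1, go to q0
q0 | __[0]001#   read 0 → write _, move +1, go to q0
q0 | ___[0]01#   read 0 → write _, move +1, go to q0
q0 | ____[0]1#   read 0 → write _, move +1, go to q0
q0 | _____[1]#   read 1 → write _, move +1, go to q0
q0 | ______[#]   read # → write 1, move -1, go to q2
q2 | _____[_]1
No transition is defined for (q2, _); M halts in state q2.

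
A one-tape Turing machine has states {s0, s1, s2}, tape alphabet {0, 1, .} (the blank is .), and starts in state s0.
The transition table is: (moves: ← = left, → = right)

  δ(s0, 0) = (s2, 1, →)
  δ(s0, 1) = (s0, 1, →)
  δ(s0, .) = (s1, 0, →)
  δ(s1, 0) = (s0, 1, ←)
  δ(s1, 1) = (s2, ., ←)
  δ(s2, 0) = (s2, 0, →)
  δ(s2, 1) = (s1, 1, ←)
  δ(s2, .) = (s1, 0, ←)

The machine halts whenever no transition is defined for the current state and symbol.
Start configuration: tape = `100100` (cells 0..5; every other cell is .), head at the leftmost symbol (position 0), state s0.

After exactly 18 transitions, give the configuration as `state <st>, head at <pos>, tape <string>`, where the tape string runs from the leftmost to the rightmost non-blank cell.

state=s0 head=0 tape=[1]00100..   (s0,1)→(s0,1,→)
state=s0 head=1 tape=1[0]0100..   (s0,0)→(s2,1,→)
state=s2 head=2 tape=11[0]100..   (s2,0)→(s2,0,→)
state=s2 head=3 tape=110[1]00..   (s2,1)→(s1,1,←)
state=s1 head=2 tape=11[0]100..   (s1,0)→(s0,1,←)
state=s0 head=1 tape=1[1]1100..   (s0,1)→(s0,1,→)
state=s0 head=2 tape=11[1]100..   (s0,1)→(s0,1,→)
state=s0 head=3 tape=111[1]00..   (s0,1)→(s0,1,→)
state=s0 head=4 tape=1111[0]0..   (s0,0)→(s2,1,→)
state=s2 head=5 tape=11111[0]..   (s2,0)→(s2,0,→)
state=s2 head=6 tape=111110[.].   (s2,.)→(s1,0,←)
state=s1 head=5 tape=11111[0]0.   (s1,0)→(s0,1,←)
state=s0 head=4 tape=1111[1]10.   (s0,1)→(s0,1,→)
state=s0 head=5 tape=11111[1]0.   (s0,1)→(s0,1,→)
state=s0 head=6 tape=111111[0].   (s0,0)→(s2,1,→)
state=s2 head=7 tape=1111111[.]   (s2,.)→(s1,0,←)
state=s1 head=6 tape=111111[1]0   (s1,1)→(s2,.,←)
state=s2 head=5 tape=11111[1].0   (s2,1)→(s1,1,←)
state=s1 head=4 tape=1111[1]1.0
After 18 steps: state s1, head at 4, tape 111111.0.

state s1, head at 4, tape 111111.0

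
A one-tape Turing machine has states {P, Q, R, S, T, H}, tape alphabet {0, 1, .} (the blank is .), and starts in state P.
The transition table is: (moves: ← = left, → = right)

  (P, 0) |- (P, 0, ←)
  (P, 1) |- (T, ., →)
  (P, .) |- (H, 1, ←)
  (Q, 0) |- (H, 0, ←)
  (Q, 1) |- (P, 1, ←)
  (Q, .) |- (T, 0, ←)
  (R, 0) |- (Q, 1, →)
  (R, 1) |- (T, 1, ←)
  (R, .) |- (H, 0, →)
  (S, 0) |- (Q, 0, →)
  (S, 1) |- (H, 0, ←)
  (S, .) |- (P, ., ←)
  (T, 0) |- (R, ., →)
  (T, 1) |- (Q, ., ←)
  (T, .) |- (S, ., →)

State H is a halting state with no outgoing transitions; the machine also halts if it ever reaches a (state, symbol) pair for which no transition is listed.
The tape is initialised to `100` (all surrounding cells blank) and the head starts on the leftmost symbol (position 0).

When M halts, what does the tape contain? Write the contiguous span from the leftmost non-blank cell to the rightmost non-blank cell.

P | [1]00.   read 1 → write ., move →, go to T
T | .[0]0.   read 0 → write ., move →, go to R
R | ..[0].   read 0 → write 1, move →, go to Q
Q | ..1[.]   read . → write 0, move ←, go to T
T | ..[1]0   read 1 → write ., move ←, go to Q
Q | .[.].0   read . → write 0, move ←, go to T
T | [.]0.0   read . → write ., move →, go to S
S | .[0].0   read 0 → write 0, move →, go to Q
Q | .0[.]0   read . → write 0, move ←, go to T
T | .[0]00   read 0 → write ., move →, go to R
R | ..[0]0   read 0 → write 1, move →, go to Q
Q | ..1[0]   read 0 → write 0, move ←, go to H
H | ..[1]0
The non-blank tape span at halt is 10.

10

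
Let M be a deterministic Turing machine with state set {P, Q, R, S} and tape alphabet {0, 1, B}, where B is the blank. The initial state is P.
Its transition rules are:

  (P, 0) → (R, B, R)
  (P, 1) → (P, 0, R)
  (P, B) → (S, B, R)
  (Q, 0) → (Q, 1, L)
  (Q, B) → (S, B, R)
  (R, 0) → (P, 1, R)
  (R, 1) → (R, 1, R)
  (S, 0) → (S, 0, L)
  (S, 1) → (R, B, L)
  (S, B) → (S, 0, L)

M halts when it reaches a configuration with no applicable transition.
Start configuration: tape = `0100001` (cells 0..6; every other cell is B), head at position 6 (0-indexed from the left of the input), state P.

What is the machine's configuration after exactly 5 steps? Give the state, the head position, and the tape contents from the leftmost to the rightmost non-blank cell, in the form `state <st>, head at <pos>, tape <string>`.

state=P head=6 tape=010000[1]BB   (P,1)→(P,0,R)
state=P head=7 tape=0100000[B]B   (P,B)→(S,B,R)
state=S head=8 tape=0100000B[B]   (S,B)→(S,0,L)
state=S head=7 tape=0100000[B]0   (S,B)→(S,0,L)
state=S head=6 tape=010000[0]00   (S,0)→(S,0,L)
state=S head=5 tape=01000[0]000
After 5 steps: state S, head at 5, tape 010000000.

state S, head at 5, tape 010000000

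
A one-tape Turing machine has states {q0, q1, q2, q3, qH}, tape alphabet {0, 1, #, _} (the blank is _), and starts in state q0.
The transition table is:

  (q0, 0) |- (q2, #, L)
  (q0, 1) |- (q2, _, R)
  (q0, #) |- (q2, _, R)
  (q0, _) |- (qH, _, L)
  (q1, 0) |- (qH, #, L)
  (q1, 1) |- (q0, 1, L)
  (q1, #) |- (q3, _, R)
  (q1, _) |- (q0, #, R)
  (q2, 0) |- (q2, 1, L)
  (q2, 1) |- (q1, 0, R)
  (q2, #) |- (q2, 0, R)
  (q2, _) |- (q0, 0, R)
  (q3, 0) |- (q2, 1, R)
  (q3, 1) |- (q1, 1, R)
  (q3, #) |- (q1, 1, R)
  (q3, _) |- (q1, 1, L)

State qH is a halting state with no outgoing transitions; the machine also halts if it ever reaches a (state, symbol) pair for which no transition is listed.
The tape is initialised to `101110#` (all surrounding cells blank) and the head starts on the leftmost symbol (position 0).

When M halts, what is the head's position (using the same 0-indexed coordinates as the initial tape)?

state=q0 head=0 tape=[1]01110#   (q0,1)→(q2,_,R)
state=q2 head=1 tape=_[0]1110#   (q2,0)→(q2,1,L)
state=q2 head=0 tape=[_]11110#   (q2,_)→(q0,0,R)
state=q0 head=1 tape=0[1]1110#   (q0,1)→(q2,_,R)
state=q2 head=2 tape=0_[1]110#   (q2,1)→(q1,0,R)
state=q1 head=3 tape=0_0[1]10#   (q1,1)→(q0,1,L)
state=q0 head=2 tape=0_[0]110#   (q0,0)→(q2,#,L)
state=q2 head=1 tape=0[_]#110#   (q2,_)→(q0,0,R)
state=q0 head=2 tape=00[#]110#   (q0,#)→(q2,_,R)
state=q2 head=3 tape=00_[1]10#   (q2,1)→(q1,0,R)
state=q1 head=4 tape=00_0[1]0#   (q1,1)→(q0,1,L)
state=q0 head=3 tape=00_[0]10#   (q0,0)→(q2,#,L)
state=q2 head=2 tape=00[_]#10#   (q2,_)→(q0,0,R)
state=q0 head=3 tape=000[#]10#   (q0,#)→(q2,_,R)
state=q2 head=4 tape=000_[1]0#   (q2,1)→(q1,0,R)
state=q1 head=5 tape=000_0[0]#   (q1,0)→(qH,#,L)
state=qH head=4 tape=000_[0]##
At halt the head is at cell 4.

4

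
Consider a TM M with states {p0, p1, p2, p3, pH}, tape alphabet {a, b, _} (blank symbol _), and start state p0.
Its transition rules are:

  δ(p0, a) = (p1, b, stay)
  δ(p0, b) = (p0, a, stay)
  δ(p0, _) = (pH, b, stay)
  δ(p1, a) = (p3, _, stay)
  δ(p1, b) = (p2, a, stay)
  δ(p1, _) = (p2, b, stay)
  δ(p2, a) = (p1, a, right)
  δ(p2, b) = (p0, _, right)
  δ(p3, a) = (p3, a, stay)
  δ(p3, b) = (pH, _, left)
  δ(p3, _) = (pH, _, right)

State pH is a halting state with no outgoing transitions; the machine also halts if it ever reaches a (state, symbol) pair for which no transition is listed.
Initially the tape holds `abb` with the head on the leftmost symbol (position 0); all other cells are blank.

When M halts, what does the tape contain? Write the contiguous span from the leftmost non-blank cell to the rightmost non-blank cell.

aaa_b

p0 | [a]bb__   read a → write b, move stay, go to p1
p1 | [b]bb__   read b → write a, move stay, go to p2
p2 | [a]bb__   read a → write a, move right, go to p1
p1 | a[b]b__   read b → write a, move stay, go to p2
p2 | a[a]b__   read a → write a, move right, go to p1
p1 | aa[b]__   read b → write a, move stay, go to p2
p2 | aa[a]__   read a → write a, move right, go to p1
p1 | aaa[_]_   read _ → write b, move stay, go to p2
p2 | aaa[b]_   read b → write _, move right, go to p0
p0 | aaa_[_]   read _ → write b, move stay, go to pH
pH | aaa_[b]
The non-blank tape span at halt is aaa_b.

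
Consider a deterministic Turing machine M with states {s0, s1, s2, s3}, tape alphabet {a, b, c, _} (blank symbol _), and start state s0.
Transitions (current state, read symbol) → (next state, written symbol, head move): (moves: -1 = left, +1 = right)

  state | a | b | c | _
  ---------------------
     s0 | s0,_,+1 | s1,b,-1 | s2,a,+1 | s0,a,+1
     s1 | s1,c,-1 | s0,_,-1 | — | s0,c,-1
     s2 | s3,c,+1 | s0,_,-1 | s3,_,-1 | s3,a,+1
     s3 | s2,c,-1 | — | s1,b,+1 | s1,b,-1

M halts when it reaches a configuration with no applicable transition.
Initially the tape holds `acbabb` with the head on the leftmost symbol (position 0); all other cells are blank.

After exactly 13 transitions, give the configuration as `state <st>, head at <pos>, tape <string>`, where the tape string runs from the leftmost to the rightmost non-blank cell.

state=s0 head=0 tape=[a]cbabb   (s0,a)→(s0,_,+1)
state=s0 head=1 tape=_[c]babb   (s0,c)→(s2,a,+1)
state=s2 head=2 tape=_a[b]abb   (s2,b)→(s0,_,-1)
state=s0 head=1 tape=_[a]_abb   (s0,a)→(s0,_,+1)
state=s0 head=2 tape=__[_]abb   (s0,_)→(s0,a,+1)
state=s0 head=3 tape=__a[a]bb   (s0,a)→(s0,_,+1)
state=s0 head=4 tape=__a_[b]b   (s0,b)→(s1,b,-1)
state=s1 head=3 tape=__a[_]bb   (s1,_)→(s0,c,-1)
state=s0 head=2 tape=__[a]cbb   (s0,a)→(s0,_,+1)
state=s0 head=3 tape=___[c]bb   (s0,c)→(s2,a,+1)
state=s2 head=4 tape=___a[b]b   (s2,b)→(s0,_,-1)
state=s0 head=3 tape=___[a]_b   (s0,a)→(s0,_,+1)
state=s0 head=4 tape=____[_]b   (s0,_)→(s0,a,+1)
state=s0 head=5 tape=____a[b]
After 13 steps: state s0, head at 5, tape ab.

state s0, head at 5, tape ab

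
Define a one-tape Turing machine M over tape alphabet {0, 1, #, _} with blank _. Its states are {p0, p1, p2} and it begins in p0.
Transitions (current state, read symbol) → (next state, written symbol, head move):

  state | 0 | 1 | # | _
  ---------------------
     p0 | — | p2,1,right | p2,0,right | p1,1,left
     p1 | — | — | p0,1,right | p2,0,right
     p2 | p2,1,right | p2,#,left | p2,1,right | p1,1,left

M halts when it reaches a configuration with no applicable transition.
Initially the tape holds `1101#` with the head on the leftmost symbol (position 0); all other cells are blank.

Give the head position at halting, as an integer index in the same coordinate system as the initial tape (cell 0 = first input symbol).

p0 | ____[1]101#_   read 1 → write 1, move right, go to p2
p2 | ____1[1]01#_   read 1 → write #, move left, go to p2
p2 | ____[1]#01#_   read 1 → write #, move left, go to p2
p2 | ___[_]##01#_   read _ → write 1, move left, go to p1
p1 | __[_]1##01#_   read _ → write 0, move right, go to p2
p2 | __0[1]##01#_   read 1 → write #, move left, go to p2
p2 | __[0]###01#_   read 0 → write 1, move right, go to p2
p2 | __1[#]##01#_   read # → write 1, move right, go to p2
p2 | __11[#]#01#_   read # → write 1, move right, go to p2
p2 | __111[#]01#_   read # → write 1, move right, go to p2
p2 | __1111[0]1#_   read 0 → write 1, move right, go to p2
p2 | __11111[1]#_   read 1 → write #, move left, go to p2
p2 | __1111[1]##_   read 1 → write #, move left, go to p2
p2 | __111[1]###_   read 1 → write #, move left, go to p2
p2 | __11[1]####_   read 1 → write #, move left, go to p2
p2 | __1[1]#####_   read 1 → write #, move left, go to p2
p2 | __[1]######_   read 1 → write #, move left, go to p2
p2 | _[_]#######_   read _ → write 1, move left, go to p1
p1 | [_]1#######_   read _ → write 0, move right, go to p2
p2 | 0[1]#######_   read 1 → write #, move left, go to p2
p2 | [0]########_   read 0 → write 1, move right, go to p2
p2 | 1[#]#######_   read # → write 1, move right, go to p2
p2 | 11[#]######_   read # → write 1, move right, go to p2
p2 | 111[#]#####_   read # → write 1, move right, go to p2
p2 | 1111[#]####_   read # → write 1, move right, go to p2
p2 | 11111[#]###_   read # → write 1, move right, go to p2
p2 | 111111[#]##_   read # → write 1, move right, go to p2
p2 | 1111111[#]#_   read # → write 1, move right, go to p2
p2 | 11111111[#]_   read # → write 1, move right, go to p2
p2 | 111111111[_]   read _ → write 1, move left, go to p1
p1 | 11111111[1]1
At halt the head is at cell 4.

4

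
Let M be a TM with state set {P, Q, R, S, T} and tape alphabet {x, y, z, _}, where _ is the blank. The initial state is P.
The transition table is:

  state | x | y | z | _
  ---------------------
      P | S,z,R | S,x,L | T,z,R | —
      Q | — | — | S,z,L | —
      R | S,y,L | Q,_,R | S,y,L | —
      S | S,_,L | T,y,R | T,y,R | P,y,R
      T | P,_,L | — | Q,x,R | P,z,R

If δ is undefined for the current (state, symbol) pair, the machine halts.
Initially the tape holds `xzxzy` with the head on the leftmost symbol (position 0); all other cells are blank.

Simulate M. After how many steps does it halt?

10

P | _[x]zxzy   read x → write z, move R, go to S
S | _z[z]xzy   read z → write y, move R, go to T
T | _zy[x]zy   read x → write _, move L, go to P
P | _z[y]_zy   read y → write x, move L, go to S
S | _[z]x_zy   read z → write y, move R, go to T
T | _y[x]_zy   read x → write _, move L, go to P
P | _[y]__zy   read y → write x, move L, go to S
S | [_]x__zy   read _ → write y, move R, go to P
P | y[x]__zy   read x → write z, move R, go to S
S | yz[_]_zy   read _ → write y, move R, go to P
P | yzy[_]zy
M halts after 10 transitions.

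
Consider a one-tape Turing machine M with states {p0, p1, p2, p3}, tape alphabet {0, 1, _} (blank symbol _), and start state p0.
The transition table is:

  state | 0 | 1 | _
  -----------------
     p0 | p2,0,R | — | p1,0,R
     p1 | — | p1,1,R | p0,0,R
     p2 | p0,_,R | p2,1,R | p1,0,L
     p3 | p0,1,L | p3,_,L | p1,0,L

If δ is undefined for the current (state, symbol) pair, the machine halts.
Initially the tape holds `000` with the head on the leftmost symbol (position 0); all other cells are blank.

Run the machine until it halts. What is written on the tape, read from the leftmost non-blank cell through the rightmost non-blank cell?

0_00

p0 | [0]00_   read 0 → write 0, move R, go to p2
p2 | 0[0]0_   read 0 → write _, move R, go to p0
p0 | 0_[0]_   read 0 → write 0, move R, go to p2
p2 | 0_0[_]   read _ → write 0, move L, go to p1
p1 | 0_[0]0
The non-blank tape span at halt is 0_00.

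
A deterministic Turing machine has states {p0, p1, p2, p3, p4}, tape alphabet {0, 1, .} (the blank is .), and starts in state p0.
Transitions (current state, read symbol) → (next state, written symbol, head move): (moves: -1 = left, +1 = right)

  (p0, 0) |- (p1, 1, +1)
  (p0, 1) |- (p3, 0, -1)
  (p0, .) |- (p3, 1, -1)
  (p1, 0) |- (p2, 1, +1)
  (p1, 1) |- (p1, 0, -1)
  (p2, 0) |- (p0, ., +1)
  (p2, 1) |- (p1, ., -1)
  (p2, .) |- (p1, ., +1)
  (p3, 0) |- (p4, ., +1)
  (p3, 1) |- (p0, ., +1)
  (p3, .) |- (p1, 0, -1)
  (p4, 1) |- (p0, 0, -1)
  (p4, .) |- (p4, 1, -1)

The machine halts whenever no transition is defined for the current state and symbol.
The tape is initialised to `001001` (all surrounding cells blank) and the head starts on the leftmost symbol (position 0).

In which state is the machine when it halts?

p1

p0 | .[0]01001   read 0 → write 1, move +1, go to p1
p1 | .1[0]1001   read 0 → write 1, move +1, go to p2
p2 | .11[1]001   read 1 → write ., move -1, go to p1
p1 | .1[1].001   read 1 → write 0, move -1, go to p1
p1 | .[1]0.001   read 1 → write 0, move -1, go to p1
p1 | [.]00.001
No transition is defined for (p1, .); M halts in state p1.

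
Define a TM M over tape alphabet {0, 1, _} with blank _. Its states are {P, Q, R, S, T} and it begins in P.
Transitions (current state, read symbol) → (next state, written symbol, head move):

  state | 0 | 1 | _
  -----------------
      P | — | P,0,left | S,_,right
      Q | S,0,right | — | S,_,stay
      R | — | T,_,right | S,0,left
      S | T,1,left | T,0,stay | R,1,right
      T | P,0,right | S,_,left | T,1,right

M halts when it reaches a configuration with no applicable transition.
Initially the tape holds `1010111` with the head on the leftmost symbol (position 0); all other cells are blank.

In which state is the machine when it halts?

P | _[1]010111   read 1 → write 0, move left, go to P
P | [_]0010111   read _ → write _, move right, go to S
S | _[0]010111   read 0 → write 1, move left, go to T
T | [_]1010111   read _ → write 1, move right, go to T
T | 1[1]010111   read 1 → write _, move left, go to S
S | [1]_010111   read 1 → write 0, move stay, go to T
T | [0]_010111   read 0 → write 0, move right, go to P
P | 0[_]010111   read _ → write _, move right, go to S
S | 0_[0]10111   read 0 → write 1, move left, go to T
T | 0[_]110111   read _ → write 1, move right, go to T
T | 01[1]10111   read 1 → write _, move left, go to S
S | 0[1]_10111   read 1 → write 0, move stay, go to T
T | 0[0]_10111   read 0 → write 0, move right, go to P
P | 00[_]10111   read _ → write _, move right, go to S
S | 00_[1]0111   read 1 → write 0, move stay, go to T
T | 00_[0]0111   read 0 → write 0, move right, go to P
P | 00_0[0]111
No transition is defined for (P, 0); M halts in state P.

P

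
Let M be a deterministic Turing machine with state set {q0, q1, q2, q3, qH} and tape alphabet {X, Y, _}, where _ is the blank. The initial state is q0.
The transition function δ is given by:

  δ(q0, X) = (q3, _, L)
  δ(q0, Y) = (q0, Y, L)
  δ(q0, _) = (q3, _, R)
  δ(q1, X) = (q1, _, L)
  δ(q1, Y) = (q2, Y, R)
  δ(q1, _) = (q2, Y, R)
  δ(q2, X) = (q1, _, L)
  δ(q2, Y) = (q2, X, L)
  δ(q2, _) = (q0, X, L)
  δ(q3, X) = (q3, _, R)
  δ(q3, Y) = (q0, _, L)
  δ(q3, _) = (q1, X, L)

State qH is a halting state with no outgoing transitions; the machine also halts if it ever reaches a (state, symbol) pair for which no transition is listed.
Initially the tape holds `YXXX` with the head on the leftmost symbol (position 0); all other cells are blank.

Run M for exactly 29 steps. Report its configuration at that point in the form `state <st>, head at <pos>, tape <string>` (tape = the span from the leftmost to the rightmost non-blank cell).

state q3, head at -3, tape YXXXXXX

q0 | ____[Y]XXX   read Y → write Y, move L, go to q0
q0 | ___[_]YXXX   read _ → write _, move R, go to q3
q3 | ____[Y]XXX   read Y → write _, move L, go to q0
q0 | ___[_]_XXX   read _ → write _, move R, go to q3
q3 | ____[_]XXX   read _ → write X, move L, go to q1
q1 | ___[_]XXXX   read _ → write Y, move R, go to q2
q2 | ___Y[X]XXX   read X → write _, move L, go to q1
q1 | ___[Y]_XXX   read Y → write Y, move R, go to q2
q2 | ___Y[_]XXX   read _ → write X, move L, go to q0
q0 | ___[Y]XXXX   read Y → write Y, move L, go to q0
q0 | __[_]YXXXX   read _ → write _, move R, go to q3
q3 | ___[Y]XXXX   read Y → write _, move L, go to q0
q0 | __[_]_XXXX   read _ → write _, move R, go to q3
q3 | ___[_]XXXX   read _ → write X, move L, go to q1
q1 | __[_]XXXXX   read _ → write Y, move R, go to q2
q2 | __Y[X]XXXX   read X → write _, move L, go to q1
q1 | __[Y]_XXXX   read Y → write Y, move R, go to q2
q2 | __Y[_]XXXX   read _ → write X, move L, go to q0
q0 | __[Y]XXXXX   read Y → write Y, move L, go to q0
q0 | _[_]YXXXXX   read _ → write _, move R, go to q3
q3 | __[Y]XXXXX   read Y → write _, move L, go to q0
q0 | _[_]_XXXXX   read _ → write _, move R, go to q3
q3 | __[_]XXXXX   read _ → write X, move L, go to q1
q1 | _[_]XXXXXX   read _ → write Y, move R, go to q2
q2 | _Y[X]XXXXX   read X → write _, move L, go to q1
q1 | _[Y]_XXXXX   read Y → write Y, move R, go to q2
q2 | _Y[_]XXXXX   read _ → write X, move L, go to q0
q0 | _[Y]XXXXXX   read Y → write Y, move L, go to q0
q0 | [_]YXXXXXX   read _ → write _, move R, go to q3
q3 | _[Y]XXXXXX
After 29 steps: state q3, head at -3, tape YXXXXXX.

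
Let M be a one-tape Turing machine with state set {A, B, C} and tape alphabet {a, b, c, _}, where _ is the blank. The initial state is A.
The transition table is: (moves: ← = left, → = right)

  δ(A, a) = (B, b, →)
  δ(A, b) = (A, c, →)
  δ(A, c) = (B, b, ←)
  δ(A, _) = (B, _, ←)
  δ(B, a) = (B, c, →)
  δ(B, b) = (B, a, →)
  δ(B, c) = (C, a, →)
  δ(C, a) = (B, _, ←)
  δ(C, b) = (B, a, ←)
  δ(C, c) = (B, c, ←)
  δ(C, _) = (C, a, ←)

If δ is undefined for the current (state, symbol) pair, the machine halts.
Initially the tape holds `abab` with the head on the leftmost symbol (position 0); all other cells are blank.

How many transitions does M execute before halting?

4

state=A head=0 tape=[a]bab_   (A,a)→(B,b,→)
state=B head=1 tape=b[b]ab_   (B,b)→(B,a,→)
state=B head=2 tape=ba[a]b_   (B,a)→(B,c,→)
state=B head=3 tape=bac[b]_   (B,b)→(B,a,→)
state=B head=4 tape=baca[_]
M halts after 4 transitions.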